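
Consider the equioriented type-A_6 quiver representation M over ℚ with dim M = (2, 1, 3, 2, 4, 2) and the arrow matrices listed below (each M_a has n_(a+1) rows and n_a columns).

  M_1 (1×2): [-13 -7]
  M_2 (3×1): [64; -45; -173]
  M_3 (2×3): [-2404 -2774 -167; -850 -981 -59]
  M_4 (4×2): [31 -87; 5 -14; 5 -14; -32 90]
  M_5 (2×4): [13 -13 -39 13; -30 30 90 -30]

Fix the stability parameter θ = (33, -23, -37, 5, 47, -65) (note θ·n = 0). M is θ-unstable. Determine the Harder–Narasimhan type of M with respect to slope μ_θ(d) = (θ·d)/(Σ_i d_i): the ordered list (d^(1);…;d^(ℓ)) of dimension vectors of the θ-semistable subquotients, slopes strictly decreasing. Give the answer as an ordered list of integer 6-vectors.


Via rank(M_{q-1}∘⋯∘M_p): M ≅ I[1,1], I[1,6], I[3,3], I[3,5], I[5,5]^2, I[6,6].
μ_θ-semistable layers: μ^(1)=47; μ^(2)=33; μ^(3)=5; μ^(4)=-13/3; μ^(5)=-9; μ^(6)=-37; μ^(7)=-65

((0, 0, 0, 0, 3, 0); (1, 0, 0, 0, 0, 0); (0, 0, 0, 1, 0, 0); (0, 0, 0, 1, 1, 1); (1, 1, 1, 0, 0, 0); (0, 0, 2, 0, 0, 0); (0, 0, 0, 0, 0, 1))


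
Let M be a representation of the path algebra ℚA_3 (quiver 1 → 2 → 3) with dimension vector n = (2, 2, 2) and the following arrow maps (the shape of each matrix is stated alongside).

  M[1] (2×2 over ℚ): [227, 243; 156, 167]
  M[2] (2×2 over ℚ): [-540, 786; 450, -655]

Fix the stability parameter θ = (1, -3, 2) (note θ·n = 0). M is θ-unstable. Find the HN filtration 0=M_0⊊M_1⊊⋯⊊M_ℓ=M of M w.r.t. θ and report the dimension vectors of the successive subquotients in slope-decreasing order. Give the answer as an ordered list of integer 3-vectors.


Barcode: M ≅ I[1,2], I[1,3], I[3,3]. HN layers by μ_θ (2 steps, strictly decreasing):
  μ^(1)=2; μ^(2)=-1

((0, 0, 2); (2, 2, 0))


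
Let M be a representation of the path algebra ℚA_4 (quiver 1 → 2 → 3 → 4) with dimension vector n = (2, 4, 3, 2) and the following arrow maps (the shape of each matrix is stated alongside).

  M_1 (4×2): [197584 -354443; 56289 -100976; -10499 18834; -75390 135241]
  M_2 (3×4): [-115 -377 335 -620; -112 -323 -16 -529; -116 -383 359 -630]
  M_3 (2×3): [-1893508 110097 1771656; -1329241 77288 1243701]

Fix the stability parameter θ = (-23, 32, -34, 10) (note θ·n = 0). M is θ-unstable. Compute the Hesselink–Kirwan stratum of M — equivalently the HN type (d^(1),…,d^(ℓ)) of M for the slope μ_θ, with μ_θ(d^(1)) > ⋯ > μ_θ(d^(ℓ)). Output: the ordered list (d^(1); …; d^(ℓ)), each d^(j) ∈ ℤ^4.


Interval decomposition of M: I[1,4]^2, I[2,2], I[2,3].
HN type (ℓ=4): μ^(1)=32; μ^(2)=10; μ^(3)=-1; μ^(4)=-23

((0, 1, 0, 0); (0, 0, 0, 2); (0, 3, 3, 0); (2, 0, 0, 0))


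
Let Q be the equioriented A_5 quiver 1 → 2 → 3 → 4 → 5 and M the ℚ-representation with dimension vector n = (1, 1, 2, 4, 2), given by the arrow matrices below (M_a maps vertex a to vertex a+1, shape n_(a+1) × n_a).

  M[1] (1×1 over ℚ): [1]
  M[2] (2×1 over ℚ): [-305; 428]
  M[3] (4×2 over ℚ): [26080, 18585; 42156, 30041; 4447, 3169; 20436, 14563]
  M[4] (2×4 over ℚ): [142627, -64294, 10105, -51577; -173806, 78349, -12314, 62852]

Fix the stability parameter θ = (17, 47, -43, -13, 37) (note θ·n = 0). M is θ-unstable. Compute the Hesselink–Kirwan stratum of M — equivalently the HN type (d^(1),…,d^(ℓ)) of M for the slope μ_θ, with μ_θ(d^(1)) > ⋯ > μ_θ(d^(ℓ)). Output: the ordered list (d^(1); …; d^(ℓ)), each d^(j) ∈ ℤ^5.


Via rank(M_{q-1}∘⋯∘M_p): M ≅ I[1,5], I[3,5], I[4,4]^2.
μ_θ-semistable layers: μ^(1)=37; μ^(2)=2; μ^(3)=-13; μ^(4)=-43

((0, 0, 0, 0, 2); (1, 1, 1, 1, 0); (0, 0, 0, 3, 0); (0, 0, 1, 0, 0))


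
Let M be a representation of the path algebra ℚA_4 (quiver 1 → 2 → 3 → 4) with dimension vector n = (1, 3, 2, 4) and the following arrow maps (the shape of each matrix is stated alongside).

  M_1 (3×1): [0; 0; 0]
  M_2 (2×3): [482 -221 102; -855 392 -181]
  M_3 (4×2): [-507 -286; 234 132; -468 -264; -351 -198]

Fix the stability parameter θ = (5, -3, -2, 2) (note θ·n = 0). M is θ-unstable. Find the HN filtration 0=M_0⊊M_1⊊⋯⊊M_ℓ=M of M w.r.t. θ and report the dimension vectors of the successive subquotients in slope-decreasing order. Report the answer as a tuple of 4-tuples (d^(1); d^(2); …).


Interval decomposition of M: I[1,1], I[2,2], I[2,3], I[2,4], I[4,4]^3.
HN type (ℓ=4): μ^(1)=5; μ^(2)=2; μ^(3)=-2; μ^(4)=-3

((1, 0, 0, 0); (0, 0, 0, 4); (0, 0, 2, 0); (0, 3, 0, 0))


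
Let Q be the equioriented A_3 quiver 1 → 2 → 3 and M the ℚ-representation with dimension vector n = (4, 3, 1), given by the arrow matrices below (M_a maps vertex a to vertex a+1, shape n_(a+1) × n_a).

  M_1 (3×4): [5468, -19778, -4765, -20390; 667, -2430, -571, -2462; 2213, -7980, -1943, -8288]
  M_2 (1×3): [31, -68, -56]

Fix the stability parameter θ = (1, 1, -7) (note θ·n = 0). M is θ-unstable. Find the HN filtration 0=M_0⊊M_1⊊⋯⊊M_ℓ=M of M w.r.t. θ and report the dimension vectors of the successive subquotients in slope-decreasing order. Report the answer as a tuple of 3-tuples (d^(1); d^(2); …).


Interval decomposition of M: I[1,1], I[1,2]^2, I[1,3].
HN type (ℓ=2): μ^(1)=1; μ^(2)=-5/3

((3, 2, 0); (1, 1, 1))


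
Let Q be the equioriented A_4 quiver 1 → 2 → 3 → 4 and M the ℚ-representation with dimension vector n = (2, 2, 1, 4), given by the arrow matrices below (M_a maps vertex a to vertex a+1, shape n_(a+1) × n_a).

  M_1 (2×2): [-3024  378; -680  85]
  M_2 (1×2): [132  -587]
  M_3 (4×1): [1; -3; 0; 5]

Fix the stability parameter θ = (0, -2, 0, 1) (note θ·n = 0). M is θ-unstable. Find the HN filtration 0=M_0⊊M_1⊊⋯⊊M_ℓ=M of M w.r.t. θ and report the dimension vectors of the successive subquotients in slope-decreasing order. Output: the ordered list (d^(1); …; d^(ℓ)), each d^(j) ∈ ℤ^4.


Via rank(M_{q-1}∘⋯∘M_p): M ≅ I[1,1], I[1,4], I[2,2], I[4,4]^3.
μ_θ-semistable layers: μ^(1)=1; μ^(2)=0; μ^(3)=-1; μ^(4)=-2

((0, 0, 0, 4); (1, 0, 1, 0); (1, 1, 0, 0); (0, 1, 0, 0))


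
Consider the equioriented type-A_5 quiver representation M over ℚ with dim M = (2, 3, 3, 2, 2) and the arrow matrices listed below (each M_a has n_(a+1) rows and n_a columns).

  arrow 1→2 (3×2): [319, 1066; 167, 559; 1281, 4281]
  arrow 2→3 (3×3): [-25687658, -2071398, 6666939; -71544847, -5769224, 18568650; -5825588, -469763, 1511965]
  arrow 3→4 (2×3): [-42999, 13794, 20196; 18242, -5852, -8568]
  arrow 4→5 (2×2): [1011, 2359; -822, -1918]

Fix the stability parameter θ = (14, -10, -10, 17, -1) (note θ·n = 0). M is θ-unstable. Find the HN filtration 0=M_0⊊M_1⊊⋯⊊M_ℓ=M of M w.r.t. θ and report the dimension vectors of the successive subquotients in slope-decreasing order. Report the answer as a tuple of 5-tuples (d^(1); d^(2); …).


Barcode: M ≅ I[1,3], I[1,5], I[2,3], I[4,4], I[5,5]. HN layers by μ_θ (5 steps, strictly decreasing):
  μ^(1)=17; μ^(2)=8; μ^(3)=-1; μ^(4)=-2; μ^(5)=-10

((0, 0, 0, 1, 0); (0, 0, 0, 1, 1); (0, 0, 0, 0, 1); (2, 2, 2, 0, 0); (0, 1, 1, 0, 0))


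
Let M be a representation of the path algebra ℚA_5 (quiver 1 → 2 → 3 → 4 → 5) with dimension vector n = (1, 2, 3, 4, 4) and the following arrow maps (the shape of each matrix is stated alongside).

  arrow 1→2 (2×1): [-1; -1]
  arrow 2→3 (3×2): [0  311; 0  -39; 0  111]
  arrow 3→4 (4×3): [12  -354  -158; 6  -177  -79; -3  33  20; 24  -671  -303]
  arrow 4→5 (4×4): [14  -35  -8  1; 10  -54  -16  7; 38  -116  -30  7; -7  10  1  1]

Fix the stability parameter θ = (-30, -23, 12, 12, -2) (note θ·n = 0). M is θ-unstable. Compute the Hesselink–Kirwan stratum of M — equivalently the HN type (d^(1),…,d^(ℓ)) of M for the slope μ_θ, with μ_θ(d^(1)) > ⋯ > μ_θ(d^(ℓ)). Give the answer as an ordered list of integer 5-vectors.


Interval decomposition of M: I[1,3], I[2,2], I[3,5]^2, I[4,5]^2.
HN type (ℓ=5): μ^(1)=12; μ^(2)=22/3; μ^(3)=5; μ^(4)=-23; μ^(5)=-30

((0, 0, 1, 0, 0); (0, 0, 2, 2, 2); (0, 0, 0, 2, 2); (0, 2, 0, 0, 0); (1, 0, 0, 0, 0))


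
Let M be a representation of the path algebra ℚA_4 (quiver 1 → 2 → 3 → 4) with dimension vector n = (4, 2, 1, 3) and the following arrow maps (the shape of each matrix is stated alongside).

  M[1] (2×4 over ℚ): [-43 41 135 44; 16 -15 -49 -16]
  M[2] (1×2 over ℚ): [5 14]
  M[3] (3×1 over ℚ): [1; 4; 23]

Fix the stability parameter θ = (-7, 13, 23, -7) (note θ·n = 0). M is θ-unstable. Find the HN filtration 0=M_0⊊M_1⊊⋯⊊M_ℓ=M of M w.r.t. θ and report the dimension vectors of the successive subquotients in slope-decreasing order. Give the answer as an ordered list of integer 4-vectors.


Interval decomposition of M: I[1,1]^2, I[1,2], I[1,4], I[4,4]^2.
HN type (ℓ=3): μ^(1)=13; μ^(2)=29/3; μ^(3)=-7

((0, 1, 0, 0); (0, 1, 1, 1); (4, 0, 0, 2))


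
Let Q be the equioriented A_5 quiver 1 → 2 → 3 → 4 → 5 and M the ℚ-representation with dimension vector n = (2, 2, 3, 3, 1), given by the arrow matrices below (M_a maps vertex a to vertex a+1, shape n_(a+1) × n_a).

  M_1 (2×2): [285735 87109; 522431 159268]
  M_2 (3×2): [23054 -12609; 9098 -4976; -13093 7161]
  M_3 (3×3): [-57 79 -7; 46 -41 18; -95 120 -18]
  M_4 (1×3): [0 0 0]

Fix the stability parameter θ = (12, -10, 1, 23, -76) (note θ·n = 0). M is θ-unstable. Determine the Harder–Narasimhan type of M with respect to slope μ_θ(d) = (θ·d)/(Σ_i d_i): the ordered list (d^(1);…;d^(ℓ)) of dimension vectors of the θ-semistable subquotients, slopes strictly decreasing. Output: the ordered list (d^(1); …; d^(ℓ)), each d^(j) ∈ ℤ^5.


Via rank(M_{q-1}∘⋯∘M_p): M ≅ I[1,4]^2, I[3,4], I[5,5].
μ_θ-semistable layers: μ^(1)=23; μ^(2)=1; μ^(3)=-76

((0, 0, 0, 3, 0); (2, 2, 3, 0, 0); (0, 0, 0, 0, 1))


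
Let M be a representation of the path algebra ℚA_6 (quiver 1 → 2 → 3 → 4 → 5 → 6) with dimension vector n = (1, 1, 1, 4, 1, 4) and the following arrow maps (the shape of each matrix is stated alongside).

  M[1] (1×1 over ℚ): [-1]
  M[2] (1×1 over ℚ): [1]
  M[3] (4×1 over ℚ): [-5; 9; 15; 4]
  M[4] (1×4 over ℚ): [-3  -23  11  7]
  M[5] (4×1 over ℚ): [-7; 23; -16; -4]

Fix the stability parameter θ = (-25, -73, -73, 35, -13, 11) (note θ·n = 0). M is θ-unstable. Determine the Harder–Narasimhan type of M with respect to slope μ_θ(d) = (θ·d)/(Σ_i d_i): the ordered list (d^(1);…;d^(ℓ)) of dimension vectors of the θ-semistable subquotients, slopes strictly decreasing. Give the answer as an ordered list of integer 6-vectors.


Via rank(M_{q-1}∘⋯∘M_p): M ≅ I[1,6], I[4,4]^3, I[6,6]^3.
μ_θ-semistable layers: μ^(1)=35; μ^(2)=11; μ^(3)=-57

((0, 0, 0, 3, 0, 0); (0, 0, 0, 1, 1, 4); (1, 1, 1, 0, 0, 0))


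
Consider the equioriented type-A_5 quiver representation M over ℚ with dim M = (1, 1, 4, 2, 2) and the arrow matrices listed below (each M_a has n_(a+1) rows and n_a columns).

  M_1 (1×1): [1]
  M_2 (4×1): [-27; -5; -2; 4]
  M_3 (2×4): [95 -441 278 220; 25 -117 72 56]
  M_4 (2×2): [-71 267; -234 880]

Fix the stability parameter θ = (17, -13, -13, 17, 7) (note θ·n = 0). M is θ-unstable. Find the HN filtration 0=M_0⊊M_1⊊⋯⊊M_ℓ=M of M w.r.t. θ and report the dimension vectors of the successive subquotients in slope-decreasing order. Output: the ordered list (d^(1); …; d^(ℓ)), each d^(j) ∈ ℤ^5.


Barcode: M ≅ I[1,5], I[3,3]^2, I[3,5]. HN layers by μ_θ (3 steps, strictly decreasing):
  μ^(1)=12; μ^(2)=-3; μ^(3)=-13

((0, 0, 0, 2, 2); (1, 1, 1, 0, 0); (0, 0, 3, 0, 0))


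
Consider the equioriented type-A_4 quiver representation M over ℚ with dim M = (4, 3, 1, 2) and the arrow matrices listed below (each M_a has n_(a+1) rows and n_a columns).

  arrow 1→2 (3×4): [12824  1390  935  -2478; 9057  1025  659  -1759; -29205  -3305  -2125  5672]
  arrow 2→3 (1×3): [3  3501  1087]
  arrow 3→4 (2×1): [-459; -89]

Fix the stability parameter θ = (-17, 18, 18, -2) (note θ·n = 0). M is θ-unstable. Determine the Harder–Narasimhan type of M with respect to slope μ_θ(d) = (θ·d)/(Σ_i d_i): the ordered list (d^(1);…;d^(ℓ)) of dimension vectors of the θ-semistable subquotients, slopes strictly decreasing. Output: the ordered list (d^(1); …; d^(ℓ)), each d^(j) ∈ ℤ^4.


Via rank(M_{q-1}∘⋯∘M_p): M ≅ I[1,1], I[1,2]^2, I[1,4], I[4,4].
μ_θ-semistable layers: μ^(1)=18; μ^(2)=34/3; μ^(3)=-2; μ^(4)=-17

((0, 2, 0, 0); (0, 1, 1, 1); (0, 0, 0, 1); (4, 0, 0, 0))


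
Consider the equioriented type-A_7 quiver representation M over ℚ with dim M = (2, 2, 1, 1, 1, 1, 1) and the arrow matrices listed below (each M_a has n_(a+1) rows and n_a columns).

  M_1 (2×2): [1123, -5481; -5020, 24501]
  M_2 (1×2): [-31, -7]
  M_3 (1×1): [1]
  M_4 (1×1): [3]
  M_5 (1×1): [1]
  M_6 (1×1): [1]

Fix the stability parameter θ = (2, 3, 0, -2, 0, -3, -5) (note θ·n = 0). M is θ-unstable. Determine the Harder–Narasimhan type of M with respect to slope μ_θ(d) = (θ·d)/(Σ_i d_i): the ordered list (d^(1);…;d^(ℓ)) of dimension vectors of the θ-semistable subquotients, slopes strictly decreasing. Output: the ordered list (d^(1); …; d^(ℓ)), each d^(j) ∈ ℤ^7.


Interval decomposition of M: I[1,2], I[1,7].
HN type (ℓ=3): μ^(1)=3; μ^(2)=2; μ^(3)=-5/7

((0, 1, 0, 0, 0, 0, 0); (1, 0, 0, 0, 0, 0, 0); (1, 1, 1, 1, 1, 1, 1))


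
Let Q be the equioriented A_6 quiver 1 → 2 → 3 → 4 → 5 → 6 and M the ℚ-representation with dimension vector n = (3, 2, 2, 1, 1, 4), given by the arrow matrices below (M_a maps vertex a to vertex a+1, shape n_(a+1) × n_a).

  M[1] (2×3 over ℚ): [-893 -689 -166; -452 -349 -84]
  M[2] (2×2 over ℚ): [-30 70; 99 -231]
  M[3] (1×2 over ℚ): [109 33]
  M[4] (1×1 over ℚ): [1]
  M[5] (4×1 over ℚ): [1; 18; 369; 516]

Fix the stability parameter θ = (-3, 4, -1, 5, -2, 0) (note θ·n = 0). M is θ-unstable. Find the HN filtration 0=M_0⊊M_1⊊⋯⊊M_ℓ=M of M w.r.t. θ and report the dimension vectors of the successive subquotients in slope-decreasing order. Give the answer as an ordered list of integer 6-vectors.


Interval decomposition of M: I[1,1], I[1,2], I[1,6], I[3,3], I[6,6]^3.
HN type (ℓ=5): μ^(1)=4; μ^(2)=6/5; μ^(3)=0; μ^(4)=-1; μ^(5)=-3

((0, 1, 0, 0, 0, 0); (0, 1, 1, 1, 1, 1); (0, 0, 0, 0, 0, 3); (0, 0, 1, 0, 0, 0); (3, 0, 0, 0, 0, 0))


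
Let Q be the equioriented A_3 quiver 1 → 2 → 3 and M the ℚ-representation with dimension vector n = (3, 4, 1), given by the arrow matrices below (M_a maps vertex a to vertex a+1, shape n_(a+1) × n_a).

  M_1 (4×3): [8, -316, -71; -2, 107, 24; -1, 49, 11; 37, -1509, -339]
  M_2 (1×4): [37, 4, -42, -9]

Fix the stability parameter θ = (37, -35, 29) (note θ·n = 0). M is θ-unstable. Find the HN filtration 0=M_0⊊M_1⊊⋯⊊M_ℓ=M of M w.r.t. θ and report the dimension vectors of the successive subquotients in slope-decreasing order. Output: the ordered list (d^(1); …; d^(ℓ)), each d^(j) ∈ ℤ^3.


Barcode: M ≅ I[1,2]^2, I[1,3], I[2,2]. HN layers by μ_θ (3 steps, strictly decreasing):
  μ^(1)=29; μ^(2)=1; μ^(3)=-35

((0, 0, 1); (3, 3, 0); (0, 1, 0))


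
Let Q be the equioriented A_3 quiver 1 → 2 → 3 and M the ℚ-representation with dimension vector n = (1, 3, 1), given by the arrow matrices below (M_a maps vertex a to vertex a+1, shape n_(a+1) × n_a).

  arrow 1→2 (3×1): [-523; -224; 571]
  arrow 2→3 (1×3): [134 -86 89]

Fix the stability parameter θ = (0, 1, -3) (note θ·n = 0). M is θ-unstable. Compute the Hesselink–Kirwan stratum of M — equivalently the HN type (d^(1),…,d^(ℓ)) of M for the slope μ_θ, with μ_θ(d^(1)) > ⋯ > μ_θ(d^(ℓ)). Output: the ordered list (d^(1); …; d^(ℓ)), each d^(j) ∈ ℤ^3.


Barcode: M ≅ I[1,3], I[2,2]^2. HN layers by μ_θ (2 steps, strictly decreasing):
  μ^(1)=1; μ^(2)=-2/3

((0, 2, 0); (1, 1, 1))


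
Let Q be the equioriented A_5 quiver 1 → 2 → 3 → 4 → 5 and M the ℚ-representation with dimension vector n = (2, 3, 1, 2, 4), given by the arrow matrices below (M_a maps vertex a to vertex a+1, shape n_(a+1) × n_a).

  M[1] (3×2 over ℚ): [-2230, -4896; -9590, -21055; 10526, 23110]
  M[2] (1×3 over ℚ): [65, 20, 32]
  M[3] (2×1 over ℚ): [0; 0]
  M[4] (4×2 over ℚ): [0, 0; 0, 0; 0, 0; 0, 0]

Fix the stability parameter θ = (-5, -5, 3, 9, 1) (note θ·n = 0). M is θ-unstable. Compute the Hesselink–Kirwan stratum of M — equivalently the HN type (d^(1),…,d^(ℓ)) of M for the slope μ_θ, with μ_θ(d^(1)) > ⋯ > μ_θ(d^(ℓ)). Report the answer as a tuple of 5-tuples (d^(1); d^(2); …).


Via rank(M_{q-1}∘⋯∘M_p): M ≅ I[1,2], I[1,3], I[2,2], I[4,4]^2, I[5,5]^4.
μ_θ-semistable layers: μ^(1)=9; μ^(2)=3; μ^(3)=1; μ^(4)=-5

((0, 0, 0, 2, 0); (0, 0, 1, 0, 0); (0, 0, 0, 0, 4); (2, 3, 0, 0, 0))


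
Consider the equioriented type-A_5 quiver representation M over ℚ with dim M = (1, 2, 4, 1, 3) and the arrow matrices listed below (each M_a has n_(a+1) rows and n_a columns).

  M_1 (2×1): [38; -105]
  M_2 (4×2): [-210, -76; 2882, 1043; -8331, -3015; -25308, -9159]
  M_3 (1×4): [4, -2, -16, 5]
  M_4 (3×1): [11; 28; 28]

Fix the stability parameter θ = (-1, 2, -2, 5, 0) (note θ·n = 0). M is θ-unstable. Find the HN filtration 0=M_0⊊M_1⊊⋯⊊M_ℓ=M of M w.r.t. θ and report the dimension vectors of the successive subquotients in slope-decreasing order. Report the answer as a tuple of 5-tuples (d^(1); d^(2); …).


Interval decomposition of M: I[1,5], I[2,3], I[3,3]^2, I[5,5]^2.
HN type (ℓ=4): μ^(1)=5/2; μ^(2)=0; μ^(3)=-1; μ^(4)=-2

((0, 0, 0, 1, 1); (0, 2, 2, 0, 2); (1, 0, 0, 0, 0); (0, 0, 2, 0, 0))


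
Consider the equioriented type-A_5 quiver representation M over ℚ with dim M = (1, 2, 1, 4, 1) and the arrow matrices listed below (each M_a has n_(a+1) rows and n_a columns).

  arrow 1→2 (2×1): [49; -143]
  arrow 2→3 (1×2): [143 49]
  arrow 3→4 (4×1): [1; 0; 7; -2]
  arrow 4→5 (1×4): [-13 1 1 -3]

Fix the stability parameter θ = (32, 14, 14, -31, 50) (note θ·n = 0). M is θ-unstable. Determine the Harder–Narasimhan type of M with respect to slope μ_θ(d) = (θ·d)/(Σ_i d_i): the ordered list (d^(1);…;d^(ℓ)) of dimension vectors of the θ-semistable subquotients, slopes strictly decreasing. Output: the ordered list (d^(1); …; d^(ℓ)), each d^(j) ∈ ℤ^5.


Via rank(M_{q-1}∘⋯∘M_p): M ≅ I[1,2], I[2,4], I[4,4]^2, I[4,5].
μ_θ-semistable layers: μ^(1)=50; μ^(2)=23; μ^(3)=-1; μ^(4)=-31

((0, 0, 0, 0, 1); (1, 1, 0, 0, 0); (0, 1, 1, 1, 0); (0, 0, 0, 3, 0))


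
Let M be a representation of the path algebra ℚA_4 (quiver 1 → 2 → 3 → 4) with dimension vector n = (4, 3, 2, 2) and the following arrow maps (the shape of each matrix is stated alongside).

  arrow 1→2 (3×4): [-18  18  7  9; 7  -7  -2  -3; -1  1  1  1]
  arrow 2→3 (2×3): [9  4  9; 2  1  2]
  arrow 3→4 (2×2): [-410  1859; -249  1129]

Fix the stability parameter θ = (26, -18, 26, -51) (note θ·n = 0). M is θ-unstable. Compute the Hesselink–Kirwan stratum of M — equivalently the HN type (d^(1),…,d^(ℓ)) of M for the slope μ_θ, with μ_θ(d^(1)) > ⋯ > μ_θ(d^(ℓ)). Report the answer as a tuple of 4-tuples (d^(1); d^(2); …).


Barcode: M ≅ I[1,1], I[1,2], I[1,4]^2. HN layers by μ_θ (3 steps, strictly decreasing):
  μ^(1)=26; μ^(2)=4; μ^(3)=-17/4

((1, 0, 0, 0); (1, 1, 0, 0); (2, 2, 2, 2))


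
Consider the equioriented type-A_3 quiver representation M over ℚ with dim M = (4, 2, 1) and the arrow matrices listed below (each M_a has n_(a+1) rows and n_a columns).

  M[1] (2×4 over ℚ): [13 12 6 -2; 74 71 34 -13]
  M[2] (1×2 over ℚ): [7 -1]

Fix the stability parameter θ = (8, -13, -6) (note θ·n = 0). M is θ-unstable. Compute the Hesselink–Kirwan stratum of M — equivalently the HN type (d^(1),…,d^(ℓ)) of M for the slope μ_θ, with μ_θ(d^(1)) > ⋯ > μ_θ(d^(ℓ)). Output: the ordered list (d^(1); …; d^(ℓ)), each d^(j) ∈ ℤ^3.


Interval decomposition of M: I[1,1]^2, I[1,2], I[1,3].
HN type (ℓ=3): μ^(1)=8; μ^(2)=-5/2; μ^(3)=-11/3

((2, 0, 0); (1, 1, 0); (1, 1, 1))


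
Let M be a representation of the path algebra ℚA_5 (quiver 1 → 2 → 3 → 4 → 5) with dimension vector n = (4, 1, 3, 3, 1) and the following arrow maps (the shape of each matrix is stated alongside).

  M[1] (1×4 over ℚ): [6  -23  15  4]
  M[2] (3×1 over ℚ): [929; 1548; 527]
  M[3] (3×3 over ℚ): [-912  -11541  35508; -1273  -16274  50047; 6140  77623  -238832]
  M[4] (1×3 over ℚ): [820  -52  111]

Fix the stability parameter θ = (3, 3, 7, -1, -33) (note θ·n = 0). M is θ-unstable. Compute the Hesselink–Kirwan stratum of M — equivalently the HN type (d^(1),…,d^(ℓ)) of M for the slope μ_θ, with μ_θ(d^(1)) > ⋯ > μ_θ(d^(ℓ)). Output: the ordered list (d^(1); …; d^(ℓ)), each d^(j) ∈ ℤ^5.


Barcode: M ≅ I[1,1]^3, I[1,3], I[3,4], I[3,5], I[4,4]. HN layers by μ_θ (4 steps, strictly decreasing):
  μ^(1)=7; μ^(2)=3; μ^(3)=-1; μ^(4)=-9

((0, 0, 1, 0, 0); (4, 1, 1, 1, 0); (0, 0, 0, 1, 0); (0, 0, 1, 1, 1))


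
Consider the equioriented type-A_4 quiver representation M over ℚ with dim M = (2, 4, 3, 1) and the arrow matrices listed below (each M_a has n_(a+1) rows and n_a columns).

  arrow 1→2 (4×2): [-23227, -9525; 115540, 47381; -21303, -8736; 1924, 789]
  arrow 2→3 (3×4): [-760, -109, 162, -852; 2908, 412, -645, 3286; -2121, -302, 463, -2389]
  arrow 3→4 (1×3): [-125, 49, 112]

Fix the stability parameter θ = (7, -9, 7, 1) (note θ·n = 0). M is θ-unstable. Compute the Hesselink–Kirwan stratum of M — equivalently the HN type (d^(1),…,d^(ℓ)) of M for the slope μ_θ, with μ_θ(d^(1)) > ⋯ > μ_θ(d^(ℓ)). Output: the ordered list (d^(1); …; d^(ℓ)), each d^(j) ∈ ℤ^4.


Barcode: M ≅ I[1,3], I[1,4], I[2,2], I[2,3]. HN layers by μ_θ (4 steps, strictly decreasing):
  μ^(1)=7; μ^(2)=4; μ^(3)=-1; μ^(4)=-9

((0, 0, 2, 0); (0, 0, 1, 1); (2, 2, 0, 0); (0, 2, 0, 0))


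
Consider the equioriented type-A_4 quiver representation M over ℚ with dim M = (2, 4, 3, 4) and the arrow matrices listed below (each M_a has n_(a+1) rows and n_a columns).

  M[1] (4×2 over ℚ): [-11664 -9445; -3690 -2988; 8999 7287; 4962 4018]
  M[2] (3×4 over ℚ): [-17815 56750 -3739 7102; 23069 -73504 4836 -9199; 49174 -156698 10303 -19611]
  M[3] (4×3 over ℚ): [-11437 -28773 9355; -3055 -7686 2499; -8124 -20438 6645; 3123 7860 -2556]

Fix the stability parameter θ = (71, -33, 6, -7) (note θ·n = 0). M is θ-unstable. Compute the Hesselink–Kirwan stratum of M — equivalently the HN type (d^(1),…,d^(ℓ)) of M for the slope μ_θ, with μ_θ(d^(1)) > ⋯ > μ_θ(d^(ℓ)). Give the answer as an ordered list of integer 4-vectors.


Barcode: M ≅ I[1,4]^2, I[2,2], I[2,4], I[4,4]. HN layers by μ_θ (4 steps, strictly decreasing):
  μ^(1)=37/4; μ^(2)=-1/2; μ^(3)=-7; μ^(4)=-33

((2, 2, 2, 2); (0, 0, 1, 1); (0, 0, 0, 1); (0, 2, 0, 0))


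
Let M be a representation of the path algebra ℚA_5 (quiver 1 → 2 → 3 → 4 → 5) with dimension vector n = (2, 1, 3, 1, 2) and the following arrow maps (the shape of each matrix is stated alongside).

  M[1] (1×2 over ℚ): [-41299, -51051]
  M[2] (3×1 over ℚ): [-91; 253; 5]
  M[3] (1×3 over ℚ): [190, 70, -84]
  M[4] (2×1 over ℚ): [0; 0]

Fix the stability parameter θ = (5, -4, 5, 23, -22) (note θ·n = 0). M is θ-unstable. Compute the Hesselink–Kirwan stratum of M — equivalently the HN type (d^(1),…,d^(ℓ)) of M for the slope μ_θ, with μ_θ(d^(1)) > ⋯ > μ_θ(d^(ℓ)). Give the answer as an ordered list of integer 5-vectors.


Barcode: M ≅ I[1,1], I[1,3], I[3,3], I[3,4], I[5,5]^2. HN layers by μ_θ (4 steps, strictly decreasing):
  μ^(1)=23; μ^(2)=5; μ^(3)=1/2; μ^(4)=-22

((0, 0, 0, 1, 0); (1, 0, 3, 0, 0); (1, 1, 0, 0, 0); (0, 0, 0, 0, 2))


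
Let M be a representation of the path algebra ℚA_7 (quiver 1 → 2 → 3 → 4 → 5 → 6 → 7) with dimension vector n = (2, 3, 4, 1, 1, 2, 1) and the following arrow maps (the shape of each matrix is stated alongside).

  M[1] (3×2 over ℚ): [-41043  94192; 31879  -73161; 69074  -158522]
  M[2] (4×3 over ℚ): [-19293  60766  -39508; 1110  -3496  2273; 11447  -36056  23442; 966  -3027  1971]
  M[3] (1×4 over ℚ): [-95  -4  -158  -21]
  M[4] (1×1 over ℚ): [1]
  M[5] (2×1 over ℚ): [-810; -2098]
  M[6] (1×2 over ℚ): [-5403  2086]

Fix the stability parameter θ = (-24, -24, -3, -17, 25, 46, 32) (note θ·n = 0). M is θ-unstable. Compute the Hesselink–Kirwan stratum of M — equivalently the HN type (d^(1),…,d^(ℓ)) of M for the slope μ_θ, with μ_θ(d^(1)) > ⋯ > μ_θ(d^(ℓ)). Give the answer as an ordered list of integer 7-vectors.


Barcode: M ≅ I[1,3], I[1,7], I[2,3], I[3,3], I[6,6]. HN layers by μ_θ (6 steps, strictly decreasing):
  μ^(1)=46; μ^(2)=39; μ^(3)=25; μ^(4)=-3; μ^(5)=-10; μ^(6)=-24

((0, 0, 0, 0, 0, 1, 0); (0, 0, 0, 0, 0, 1, 1); (0, 0, 0, 0, 1, 0, 0); (0, 0, 3, 0, 0, 0, 0); (0, 0, 1, 1, 0, 0, 0); (2, 3, 0, 0, 0, 0, 0))


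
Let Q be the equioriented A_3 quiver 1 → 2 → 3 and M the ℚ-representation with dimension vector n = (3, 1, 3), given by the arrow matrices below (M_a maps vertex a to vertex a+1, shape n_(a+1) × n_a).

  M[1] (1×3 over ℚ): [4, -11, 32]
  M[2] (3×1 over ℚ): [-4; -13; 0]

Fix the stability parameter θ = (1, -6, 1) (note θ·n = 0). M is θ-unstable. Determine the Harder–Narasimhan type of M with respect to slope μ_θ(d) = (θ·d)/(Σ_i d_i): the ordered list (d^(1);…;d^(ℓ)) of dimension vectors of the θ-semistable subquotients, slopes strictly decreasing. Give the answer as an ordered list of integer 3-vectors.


Interval decomposition of M: I[1,1]^2, I[1,3], I[3,3]^2.
HN type (ℓ=2): μ^(1)=1; μ^(2)=-5/2

((2, 0, 3); (1, 1, 0))


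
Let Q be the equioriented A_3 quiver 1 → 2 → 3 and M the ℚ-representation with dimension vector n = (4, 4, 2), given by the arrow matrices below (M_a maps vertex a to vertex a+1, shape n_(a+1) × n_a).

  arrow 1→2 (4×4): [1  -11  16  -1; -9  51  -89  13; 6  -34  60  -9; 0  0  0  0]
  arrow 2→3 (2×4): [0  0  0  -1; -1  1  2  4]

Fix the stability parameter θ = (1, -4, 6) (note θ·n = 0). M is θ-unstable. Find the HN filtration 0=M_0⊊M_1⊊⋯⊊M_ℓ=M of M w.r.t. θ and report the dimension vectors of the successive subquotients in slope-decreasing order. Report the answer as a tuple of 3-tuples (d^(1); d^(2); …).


Barcode: M ≅ I[1,1], I[1,2]^2, I[1,3], I[2,3]. HN layers by μ_θ (4 steps, strictly decreasing):
  μ^(1)=6; μ^(2)=1; μ^(3)=-3/2; μ^(4)=-4

((0, 0, 2); (1, 0, 0); (3, 3, 0); (0, 1, 0))


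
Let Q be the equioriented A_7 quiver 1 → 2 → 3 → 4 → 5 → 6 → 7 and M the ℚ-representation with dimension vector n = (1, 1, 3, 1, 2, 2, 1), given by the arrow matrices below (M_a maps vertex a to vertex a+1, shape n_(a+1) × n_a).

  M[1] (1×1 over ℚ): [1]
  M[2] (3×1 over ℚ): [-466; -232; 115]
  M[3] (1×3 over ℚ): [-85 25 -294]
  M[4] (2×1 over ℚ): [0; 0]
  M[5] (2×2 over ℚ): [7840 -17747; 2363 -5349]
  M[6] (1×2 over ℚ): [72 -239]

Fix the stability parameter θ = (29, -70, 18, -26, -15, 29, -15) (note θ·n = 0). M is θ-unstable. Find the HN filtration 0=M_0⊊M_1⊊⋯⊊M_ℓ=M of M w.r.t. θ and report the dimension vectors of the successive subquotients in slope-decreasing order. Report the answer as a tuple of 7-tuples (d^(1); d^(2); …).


Interval decomposition of M: I[1,3], I[3,3], I[3,4], I[5,6], I[5,7].
HN type (ℓ=6): μ^(1)=29; μ^(2)=18; μ^(3)=7; μ^(4)=-4; μ^(5)=-15; μ^(6)=-41/2

((0, 0, 0, 0, 0, 1, 0); (0, 0, 2, 0, 0, 0, 0); (0, 0, 0, 0, 0, 1, 1); (0, 0, 1, 1, 0, 0, 0); (0, 0, 0, 0, 2, 0, 0); (1, 1, 0, 0, 0, 0, 0))


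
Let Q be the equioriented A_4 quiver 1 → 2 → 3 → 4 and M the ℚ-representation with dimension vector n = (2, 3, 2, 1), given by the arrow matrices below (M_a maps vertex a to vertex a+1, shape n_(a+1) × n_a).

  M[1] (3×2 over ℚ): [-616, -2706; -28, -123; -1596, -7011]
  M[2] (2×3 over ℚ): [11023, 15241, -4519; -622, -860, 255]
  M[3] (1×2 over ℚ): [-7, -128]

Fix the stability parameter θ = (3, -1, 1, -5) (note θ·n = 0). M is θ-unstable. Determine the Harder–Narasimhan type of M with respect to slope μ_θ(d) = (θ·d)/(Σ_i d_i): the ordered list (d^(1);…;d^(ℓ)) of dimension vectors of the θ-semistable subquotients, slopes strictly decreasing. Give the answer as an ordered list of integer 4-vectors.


Interval decomposition of M: I[1,1], I[1,4], I[2,2], I[2,3].
HN type (ℓ=4): μ^(1)=3; μ^(2)=1; μ^(3)=-1/2; μ^(4)=-1

((1, 0, 0, 0); (0, 0, 1, 0); (1, 1, 1, 1); (0, 2, 0, 0))


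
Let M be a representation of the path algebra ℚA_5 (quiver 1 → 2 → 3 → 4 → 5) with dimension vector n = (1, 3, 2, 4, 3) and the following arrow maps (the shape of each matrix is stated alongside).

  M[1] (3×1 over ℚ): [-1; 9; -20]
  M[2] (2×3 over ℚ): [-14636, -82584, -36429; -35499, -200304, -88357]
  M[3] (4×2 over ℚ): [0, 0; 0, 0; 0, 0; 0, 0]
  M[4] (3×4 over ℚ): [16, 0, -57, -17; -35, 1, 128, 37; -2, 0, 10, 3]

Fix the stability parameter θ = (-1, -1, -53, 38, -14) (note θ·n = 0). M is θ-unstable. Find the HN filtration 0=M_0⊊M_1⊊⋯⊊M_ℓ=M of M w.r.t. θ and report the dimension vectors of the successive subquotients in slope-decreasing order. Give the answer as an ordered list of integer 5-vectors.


Interval decomposition of M: I[1,3], I[2,2], I[2,3], I[4,4], I[4,5]^3.
HN type (ℓ=5): μ^(1)=38; μ^(2)=12; μ^(3)=-1; μ^(4)=-55/3; μ^(5)=-27

((0, 0, 0, 1, 0); (0, 0, 0, 3, 3); (0, 1, 0, 0, 0); (1, 1, 1, 0, 0); (0, 1, 1, 0, 0))


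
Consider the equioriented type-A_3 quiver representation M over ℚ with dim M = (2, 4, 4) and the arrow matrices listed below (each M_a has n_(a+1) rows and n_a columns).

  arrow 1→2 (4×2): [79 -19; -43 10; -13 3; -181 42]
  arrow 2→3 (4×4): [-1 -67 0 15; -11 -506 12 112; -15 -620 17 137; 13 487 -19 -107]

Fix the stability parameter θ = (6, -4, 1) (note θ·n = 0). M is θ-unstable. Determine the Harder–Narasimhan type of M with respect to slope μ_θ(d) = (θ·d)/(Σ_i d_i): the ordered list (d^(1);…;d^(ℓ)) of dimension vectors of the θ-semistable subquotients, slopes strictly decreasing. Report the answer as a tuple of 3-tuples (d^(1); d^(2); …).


Barcode: M ≅ I[1,3]^2, I[2,3]^2. HN layers by μ_θ (2 steps, strictly decreasing):
  μ^(1)=1; μ^(2)=-4

((2, 2, 4); (0, 2, 0))


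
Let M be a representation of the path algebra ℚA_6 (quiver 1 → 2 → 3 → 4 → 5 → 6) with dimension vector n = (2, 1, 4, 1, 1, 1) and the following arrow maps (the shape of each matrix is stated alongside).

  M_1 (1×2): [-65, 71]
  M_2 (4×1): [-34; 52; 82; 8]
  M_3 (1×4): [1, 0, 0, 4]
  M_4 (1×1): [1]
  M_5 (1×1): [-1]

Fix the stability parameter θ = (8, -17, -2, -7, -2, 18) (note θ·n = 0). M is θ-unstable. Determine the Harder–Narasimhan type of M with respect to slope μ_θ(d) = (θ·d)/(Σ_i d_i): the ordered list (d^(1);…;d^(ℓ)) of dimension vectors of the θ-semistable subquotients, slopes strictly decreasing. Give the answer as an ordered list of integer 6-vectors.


Interval decomposition of M: I[1,1], I[1,6], I[3,3]^3.
HN type (ℓ=4): μ^(1)=18; μ^(2)=8; μ^(3)=-2; μ^(4)=-9/2

((0, 0, 0, 0, 0, 1); (1, 0, 0, 0, 0, 0); (0, 0, 3, 0, 1, 0); (1, 1, 1, 1, 0, 0))


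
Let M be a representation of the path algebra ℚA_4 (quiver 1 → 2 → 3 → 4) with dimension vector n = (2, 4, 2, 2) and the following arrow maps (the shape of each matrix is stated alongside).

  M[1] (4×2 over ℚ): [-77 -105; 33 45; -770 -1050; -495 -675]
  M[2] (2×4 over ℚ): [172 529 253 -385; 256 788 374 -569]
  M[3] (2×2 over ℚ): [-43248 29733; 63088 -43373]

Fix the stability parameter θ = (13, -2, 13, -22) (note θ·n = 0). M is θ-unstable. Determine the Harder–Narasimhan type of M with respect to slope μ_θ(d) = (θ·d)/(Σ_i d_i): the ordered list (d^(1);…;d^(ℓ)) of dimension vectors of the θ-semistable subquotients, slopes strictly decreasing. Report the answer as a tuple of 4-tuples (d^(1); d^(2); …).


Via rank(M_{q-1}∘⋯∘M_p): M ≅ I[1,1], I[1,4], I[2,2]^2, I[2,3], I[4,4].
μ_θ-semistable layers: μ^(1)=13; μ^(2)=1/2; μ^(3)=-2; μ^(4)=-22

((1, 0, 1, 0); (1, 1, 1, 1); (0, 3, 0, 0); (0, 0, 0, 1))


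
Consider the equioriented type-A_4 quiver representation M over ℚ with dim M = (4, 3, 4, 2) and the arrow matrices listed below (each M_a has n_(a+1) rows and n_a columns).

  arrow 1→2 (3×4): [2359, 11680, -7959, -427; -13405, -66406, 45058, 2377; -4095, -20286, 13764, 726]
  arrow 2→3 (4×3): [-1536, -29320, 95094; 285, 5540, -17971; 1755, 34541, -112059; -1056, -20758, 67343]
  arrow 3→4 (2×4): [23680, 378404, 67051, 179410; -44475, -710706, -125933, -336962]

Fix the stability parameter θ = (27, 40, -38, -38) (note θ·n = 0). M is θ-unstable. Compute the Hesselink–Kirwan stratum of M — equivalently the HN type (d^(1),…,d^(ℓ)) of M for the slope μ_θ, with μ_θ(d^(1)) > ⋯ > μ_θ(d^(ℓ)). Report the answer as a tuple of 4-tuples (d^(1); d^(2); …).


Interval decomposition of M: I[1,1], I[1,3], I[1,4]^2, I[3,3].
HN type (ℓ=4): μ^(1)=27; μ^(2)=29/3; μ^(3)=-9/4; μ^(4)=-38

((1, 0, 0, 0); (1, 1, 1, 0); (2, 2, 2, 2); (0, 0, 1, 0))


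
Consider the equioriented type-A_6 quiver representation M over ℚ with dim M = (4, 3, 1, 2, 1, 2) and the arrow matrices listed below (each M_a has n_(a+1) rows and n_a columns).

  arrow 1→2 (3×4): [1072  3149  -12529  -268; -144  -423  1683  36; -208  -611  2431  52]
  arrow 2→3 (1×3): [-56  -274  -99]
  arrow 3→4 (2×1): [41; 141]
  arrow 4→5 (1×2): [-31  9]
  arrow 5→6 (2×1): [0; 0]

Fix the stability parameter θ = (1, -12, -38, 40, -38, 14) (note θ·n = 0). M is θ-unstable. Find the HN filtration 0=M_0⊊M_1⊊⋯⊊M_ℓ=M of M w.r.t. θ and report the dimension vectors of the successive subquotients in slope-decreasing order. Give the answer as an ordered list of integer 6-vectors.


Via rank(M_{q-1}∘⋯∘M_p): M ≅ I[1,1]^3, I[1,5], I[2,2]^2, I[4,4], I[6,6]^2.
μ_θ-semistable layers: μ^(1)=40; μ^(2)=14; μ^(3)=1; μ^(4)=-12; μ^(5)=-49/3

((0, 0, 0, 1, 0, 0); (0, 0, 0, 0, 0, 2); (3, 0, 0, 1, 1, 0); (0, 2, 0, 0, 0, 0); (1, 1, 1, 0, 0, 0))


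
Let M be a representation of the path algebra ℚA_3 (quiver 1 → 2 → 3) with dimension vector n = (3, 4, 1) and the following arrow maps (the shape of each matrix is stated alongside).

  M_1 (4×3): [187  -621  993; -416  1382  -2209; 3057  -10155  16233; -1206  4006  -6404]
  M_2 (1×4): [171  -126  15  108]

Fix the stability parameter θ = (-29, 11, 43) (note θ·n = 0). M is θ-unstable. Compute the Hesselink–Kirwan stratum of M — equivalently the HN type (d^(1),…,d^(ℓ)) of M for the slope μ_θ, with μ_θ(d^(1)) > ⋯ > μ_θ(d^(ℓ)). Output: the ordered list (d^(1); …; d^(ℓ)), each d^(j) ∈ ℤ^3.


Interval decomposition of M: I[1,1], I[1,2]^2, I[2,2], I[2,3].
HN type (ℓ=3): μ^(1)=43; μ^(2)=11; μ^(3)=-29

((0, 0, 1); (0, 4, 0); (3, 0, 0))


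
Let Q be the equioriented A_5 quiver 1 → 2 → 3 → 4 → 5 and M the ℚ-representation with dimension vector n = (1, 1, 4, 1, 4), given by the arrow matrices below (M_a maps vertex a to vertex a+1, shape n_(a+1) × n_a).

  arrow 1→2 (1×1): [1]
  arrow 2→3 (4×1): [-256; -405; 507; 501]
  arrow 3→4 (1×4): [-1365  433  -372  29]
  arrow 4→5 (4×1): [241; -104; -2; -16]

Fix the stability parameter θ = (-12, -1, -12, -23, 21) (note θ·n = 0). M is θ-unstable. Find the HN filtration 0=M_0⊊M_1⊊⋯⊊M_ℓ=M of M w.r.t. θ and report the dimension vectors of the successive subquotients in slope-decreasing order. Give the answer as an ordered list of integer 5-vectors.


Interval decomposition of M: I[1,3], I[3,3]^2, I[3,5], I[5,5]^3.
HN type (ℓ=4): μ^(1)=21; μ^(2)=-13/2; μ^(3)=-12; μ^(4)=-35/2

((0, 0, 0, 0, 4); (0, 1, 1, 0, 0); (1, 0, 2, 0, 0); (0, 0, 1, 1, 0))


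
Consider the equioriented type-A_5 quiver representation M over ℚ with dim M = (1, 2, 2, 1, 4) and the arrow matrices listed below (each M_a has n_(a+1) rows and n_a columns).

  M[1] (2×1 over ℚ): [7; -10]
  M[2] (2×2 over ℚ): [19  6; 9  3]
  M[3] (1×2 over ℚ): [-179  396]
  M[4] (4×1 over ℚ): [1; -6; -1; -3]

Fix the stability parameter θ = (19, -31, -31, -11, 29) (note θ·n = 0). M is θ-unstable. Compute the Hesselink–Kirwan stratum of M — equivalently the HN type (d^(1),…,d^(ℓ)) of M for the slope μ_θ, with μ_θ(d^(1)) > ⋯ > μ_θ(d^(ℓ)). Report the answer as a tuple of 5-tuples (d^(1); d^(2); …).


Via rank(M_{q-1}∘⋯∘M_p): M ≅ I[1,5], I[2,3], I[5,5]^3.
μ_θ-semistable layers: μ^(1)=29; μ^(2)=-11; μ^(3)=-43/3; μ^(4)=-31

((0, 0, 0, 0, 4); (0, 0, 0, 1, 0); (1, 1, 1, 0, 0); (0, 1, 1, 0, 0))


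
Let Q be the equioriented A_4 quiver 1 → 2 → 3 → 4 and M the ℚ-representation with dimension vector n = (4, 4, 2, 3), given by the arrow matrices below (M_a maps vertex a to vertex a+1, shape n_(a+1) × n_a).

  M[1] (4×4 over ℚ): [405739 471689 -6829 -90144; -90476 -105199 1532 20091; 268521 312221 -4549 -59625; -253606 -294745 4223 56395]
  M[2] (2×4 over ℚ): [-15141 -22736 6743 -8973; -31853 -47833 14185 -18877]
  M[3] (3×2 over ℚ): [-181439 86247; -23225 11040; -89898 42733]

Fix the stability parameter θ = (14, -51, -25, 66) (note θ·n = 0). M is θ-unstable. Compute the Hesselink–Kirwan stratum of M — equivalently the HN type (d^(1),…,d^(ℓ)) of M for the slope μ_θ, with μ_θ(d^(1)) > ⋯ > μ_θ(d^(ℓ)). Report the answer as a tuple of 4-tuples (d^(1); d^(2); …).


Via rank(M_{q-1}∘⋯∘M_p): M ≅ I[1,2]^2, I[1,4]^2, I[4,4].
μ_θ-semistable layers: μ^(1)=66; μ^(2)=-37/2; μ^(3)=-62/3

((0, 0, 0, 3); (2, 2, 0, 0); (2, 2, 2, 0))


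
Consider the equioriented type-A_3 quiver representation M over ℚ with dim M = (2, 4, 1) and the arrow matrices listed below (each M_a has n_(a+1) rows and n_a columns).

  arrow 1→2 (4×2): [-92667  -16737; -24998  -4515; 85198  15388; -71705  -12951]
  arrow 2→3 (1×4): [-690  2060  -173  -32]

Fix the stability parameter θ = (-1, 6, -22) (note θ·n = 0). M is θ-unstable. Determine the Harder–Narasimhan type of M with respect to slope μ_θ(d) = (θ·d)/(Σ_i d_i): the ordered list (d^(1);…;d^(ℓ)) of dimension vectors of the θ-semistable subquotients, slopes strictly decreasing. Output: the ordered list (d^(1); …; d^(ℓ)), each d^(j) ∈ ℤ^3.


Interval decomposition of M: I[1,2], I[1,3], I[2,2]^2.
HN type (ℓ=3): μ^(1)=6; μ^(2)=-1; μ^(3)=-17/3

((0, 3, 0); (1, 0, 0); (1, 1, 1))


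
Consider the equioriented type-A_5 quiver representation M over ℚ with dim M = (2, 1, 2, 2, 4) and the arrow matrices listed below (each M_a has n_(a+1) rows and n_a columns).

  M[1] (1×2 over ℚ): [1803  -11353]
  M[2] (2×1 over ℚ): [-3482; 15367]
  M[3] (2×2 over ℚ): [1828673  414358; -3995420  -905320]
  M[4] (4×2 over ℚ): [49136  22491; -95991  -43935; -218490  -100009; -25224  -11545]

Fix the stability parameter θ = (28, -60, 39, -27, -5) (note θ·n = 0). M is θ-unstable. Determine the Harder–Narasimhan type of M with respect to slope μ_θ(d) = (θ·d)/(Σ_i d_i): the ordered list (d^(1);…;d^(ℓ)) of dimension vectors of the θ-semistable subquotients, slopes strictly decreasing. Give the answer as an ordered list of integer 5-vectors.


Interval decomposition of M: I[1,1], I[1,3], I[3,5], I[4,5], I[5,5]^2.
HN type (ℓ=6): μ^(1)=39; μ^(2)=28; μ^(3)=7/3; μ^(4)=-5; μ^(5)=-16; μ^(6)=-27

((0, 0, 1, 0, 0); (1, 0, 0, 0, 0); (0, 0, 1, 1, 1); (0, 0, 0, 0, 3); (1, 1, 0, 0, 0); (0, 0, 0, 1, 0))


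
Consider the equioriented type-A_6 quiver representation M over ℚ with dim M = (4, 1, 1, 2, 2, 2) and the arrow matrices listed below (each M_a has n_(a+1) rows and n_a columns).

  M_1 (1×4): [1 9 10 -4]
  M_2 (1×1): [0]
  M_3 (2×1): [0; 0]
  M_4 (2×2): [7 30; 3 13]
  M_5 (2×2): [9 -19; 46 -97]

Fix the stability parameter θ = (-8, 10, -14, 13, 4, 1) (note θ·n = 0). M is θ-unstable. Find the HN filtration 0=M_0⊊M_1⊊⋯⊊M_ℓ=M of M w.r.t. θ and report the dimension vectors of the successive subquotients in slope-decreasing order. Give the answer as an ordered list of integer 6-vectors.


Barcode: M ≅ I[1,1]^3, I[1,2], I[3,3], I[4,6]^2. HN layers by μ_θ (4 steps, strictly decreasing):
  μ^(1)=10; μ^(2)=6; μ^(3)=-8; μ^(4)=-14

((0, 1, 0, 0, 0, 0); (0, 0, 0, 2, 2, 2); (4, 0, 0, 0, 0, 0); (0, 0, 1, 0, 0, 0))
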